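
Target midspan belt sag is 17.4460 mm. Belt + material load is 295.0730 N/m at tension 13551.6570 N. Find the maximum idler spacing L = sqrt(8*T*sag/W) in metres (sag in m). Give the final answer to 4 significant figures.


sag = 17.4460/1000 = 0.017446 m
L = sqrt(8 * 13551.6570 * 0.017446 / 295.0730)
L = 2.532 m


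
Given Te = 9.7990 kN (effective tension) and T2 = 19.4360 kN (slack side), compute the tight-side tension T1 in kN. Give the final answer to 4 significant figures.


T1 = Te + T2 = 9.7990 + 19.4360
T1 = 29.23 kN


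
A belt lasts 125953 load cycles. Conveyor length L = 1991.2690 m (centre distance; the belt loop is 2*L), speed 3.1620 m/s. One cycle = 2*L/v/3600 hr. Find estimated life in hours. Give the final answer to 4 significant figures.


cycle_time = 2 * 1991.2690 / 3.1620 / 3600 = 0.349861 hr
life = 125953 * 0.349861 = 44070 hours


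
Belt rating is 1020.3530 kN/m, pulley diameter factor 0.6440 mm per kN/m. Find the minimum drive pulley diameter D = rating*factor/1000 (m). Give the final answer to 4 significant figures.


D = 1020.3530 * 0.6440 / 1000
D = 0.6571 m


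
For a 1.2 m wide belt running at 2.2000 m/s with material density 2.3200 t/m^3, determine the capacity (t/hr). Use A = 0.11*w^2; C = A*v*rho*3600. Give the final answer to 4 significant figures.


A = 0.11 * 1.2^2 = 0.1584 m^2
C = 0.1584 * 2.2000 * 2.3200 * 3600
C = 2911 t/hr


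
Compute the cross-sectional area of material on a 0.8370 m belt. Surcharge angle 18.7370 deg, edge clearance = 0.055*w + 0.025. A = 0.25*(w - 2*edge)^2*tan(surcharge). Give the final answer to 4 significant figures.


edge = 0.055*0.8370 + 0.025 = 0.071035 m
ew = 0.8370 - 2*0.071035 = 0.69493 m
A = 0.25 * 0.69493^2 * tan(18.7370 deg)
A = 0.04095 m^2


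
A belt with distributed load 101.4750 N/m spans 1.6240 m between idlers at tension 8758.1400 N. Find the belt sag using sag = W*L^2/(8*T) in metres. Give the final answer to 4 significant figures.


sag = 101.4750 * 1.6240^2 / (8 * 8758.1400)
sag = 0.003820 m


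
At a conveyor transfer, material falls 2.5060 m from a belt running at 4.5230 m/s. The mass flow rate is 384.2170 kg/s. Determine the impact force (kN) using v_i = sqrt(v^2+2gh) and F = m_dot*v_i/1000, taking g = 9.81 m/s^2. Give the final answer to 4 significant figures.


v_i = sqrt(4.5230^2 + 2*9.81*2.5060) = 8.34417 m/s
F = 384.2170 * 8.34417 / 1000
F = 3.206 kN


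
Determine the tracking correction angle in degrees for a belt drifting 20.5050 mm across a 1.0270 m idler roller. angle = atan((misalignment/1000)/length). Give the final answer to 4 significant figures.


misalign_m = 20.5050 / 1000 = 0.020505 m
angle = atan(0.020505 / 1.0270)
angle = 1.144 deg


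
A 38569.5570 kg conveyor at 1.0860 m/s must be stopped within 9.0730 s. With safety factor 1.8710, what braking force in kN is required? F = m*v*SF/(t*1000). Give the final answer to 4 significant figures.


F = 38569.5570 * 1.0860 / 9.0730 * 1.8710 / 1000
F = 8.638 kN


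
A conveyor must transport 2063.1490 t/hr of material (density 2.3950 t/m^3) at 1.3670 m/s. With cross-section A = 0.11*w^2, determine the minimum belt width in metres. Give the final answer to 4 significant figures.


A_req = 2063.1490 / (1.3670 * 2.3950 * 3600) = 0.175047 m^2
w = sqrt(0.175047 / 0.11)
w = 1.261 m


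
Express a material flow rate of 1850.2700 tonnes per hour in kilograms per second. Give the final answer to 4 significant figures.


m_dot = 1850.2700 * 1000 / 3600
m_dot = 514.0 kg/s


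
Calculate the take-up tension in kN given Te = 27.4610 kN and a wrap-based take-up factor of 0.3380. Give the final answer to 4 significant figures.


T_tu = 27.4610 * 0.3380
T_tu = 9.282 kN


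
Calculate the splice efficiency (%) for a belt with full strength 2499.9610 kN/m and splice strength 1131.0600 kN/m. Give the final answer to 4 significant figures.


Eff = 1131.0600 / 2499.9610 * 100
Eff = 45.24 %


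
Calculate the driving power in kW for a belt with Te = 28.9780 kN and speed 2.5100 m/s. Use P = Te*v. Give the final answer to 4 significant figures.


P = Te * v = 28.9780 * 2.5100
P = 72.73 kW


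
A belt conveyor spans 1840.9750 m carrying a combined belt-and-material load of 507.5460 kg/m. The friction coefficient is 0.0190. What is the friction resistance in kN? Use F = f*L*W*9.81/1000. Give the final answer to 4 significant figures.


F = 0.0190 * 1840.9750 * 507.5460 * 9.81 / 1000
F = 174.2 kN


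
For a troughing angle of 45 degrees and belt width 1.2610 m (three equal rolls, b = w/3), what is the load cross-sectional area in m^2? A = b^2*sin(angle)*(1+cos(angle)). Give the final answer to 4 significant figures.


b = 1.2610/3 = 0.420333 m
A = 0.420333^2 * sin(45 deg) * (1 + cos(45 deg))
A = 0.2133 m^2


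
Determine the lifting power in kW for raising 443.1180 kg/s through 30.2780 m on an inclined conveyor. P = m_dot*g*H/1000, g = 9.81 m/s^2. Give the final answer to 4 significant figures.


P = 443.1180 * 9.81 * 30.2780 / 1000
P = 131.6 kW


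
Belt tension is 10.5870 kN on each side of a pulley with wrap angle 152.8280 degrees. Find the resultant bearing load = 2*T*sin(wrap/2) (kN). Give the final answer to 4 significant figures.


F = 2 * 10.5870 * sin(152.8280/2 deg)
F = 20.58 kN


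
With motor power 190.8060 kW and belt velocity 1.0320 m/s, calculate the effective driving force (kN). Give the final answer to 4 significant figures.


Te = P / v = 190.8060 / 1.0320
Te = 184.9 kN


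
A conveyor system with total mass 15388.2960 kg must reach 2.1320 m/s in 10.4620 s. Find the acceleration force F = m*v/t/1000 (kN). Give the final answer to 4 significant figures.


F = 15388.2960 * 2.1320 / 10.4620 / 1000
F = 3.136 kN


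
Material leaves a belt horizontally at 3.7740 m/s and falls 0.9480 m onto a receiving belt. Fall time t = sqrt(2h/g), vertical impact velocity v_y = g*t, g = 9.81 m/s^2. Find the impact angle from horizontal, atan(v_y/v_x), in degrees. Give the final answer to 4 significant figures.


t = sqrt(2*0.9480/9.81) = 0.439627 s
v_y = 9.81 * 0.439627 = 4.31274 m/s
angle = atan(4.31274 / 3.7740) = 48.81 deg


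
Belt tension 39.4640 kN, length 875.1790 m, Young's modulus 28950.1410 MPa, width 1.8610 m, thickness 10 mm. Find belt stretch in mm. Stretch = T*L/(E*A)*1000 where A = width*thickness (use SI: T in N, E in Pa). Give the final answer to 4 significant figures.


A = 1.8610 * 0.01 = 0.01861 m^2
Stretch = 39.4640*1000 * 875.1790 / (28950.1410e6 * 0.01861) * 1000
Stretch = 64.11 mm


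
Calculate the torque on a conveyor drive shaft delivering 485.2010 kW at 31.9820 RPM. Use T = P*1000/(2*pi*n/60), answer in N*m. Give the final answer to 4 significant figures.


omega = 2*pi*31.9820/60 = 3.34915 rad/s
T = 485.2010*1000 / 3.34915
T = 144900 N*m


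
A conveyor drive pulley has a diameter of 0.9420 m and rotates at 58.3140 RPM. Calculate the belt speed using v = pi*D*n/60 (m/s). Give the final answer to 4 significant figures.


v = pi * 0.9420 * 58.3140 / 60
v = 2.876 m/s


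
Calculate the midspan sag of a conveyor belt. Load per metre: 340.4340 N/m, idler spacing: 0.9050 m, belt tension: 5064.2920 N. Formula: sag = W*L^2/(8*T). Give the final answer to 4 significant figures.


sag = 340.4340 * 0.9050^2 / (8 * 5064.2920)
sag = 0.006882 m


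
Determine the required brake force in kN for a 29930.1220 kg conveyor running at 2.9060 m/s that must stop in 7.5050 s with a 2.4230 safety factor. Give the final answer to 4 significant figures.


F = 29930.1220 * 2.9060 / 7.5050 * 2.4230 / 1000
F = 28.08 kN


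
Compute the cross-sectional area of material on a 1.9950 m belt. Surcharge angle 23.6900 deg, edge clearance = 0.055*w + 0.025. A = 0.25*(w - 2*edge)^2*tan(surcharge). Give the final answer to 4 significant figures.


edge = 0.055*1.9950 + 0.025 = 0.134725 m
ew = 1.9950 - 2*0.134725 = 1.72555 m
A = 0.25 * 1.72555^2 * tan(23.6900 deg)
A = 0.3266 m^2


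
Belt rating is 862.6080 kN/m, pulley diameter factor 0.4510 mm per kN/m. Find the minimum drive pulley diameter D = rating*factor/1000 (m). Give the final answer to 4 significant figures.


D = 862.6080 * 0.4510 / 1000
D = 0.3890 m


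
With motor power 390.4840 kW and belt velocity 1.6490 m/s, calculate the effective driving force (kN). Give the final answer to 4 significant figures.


Te = P / v = 390.4840 / 1.6490
Te = 236.8 kN


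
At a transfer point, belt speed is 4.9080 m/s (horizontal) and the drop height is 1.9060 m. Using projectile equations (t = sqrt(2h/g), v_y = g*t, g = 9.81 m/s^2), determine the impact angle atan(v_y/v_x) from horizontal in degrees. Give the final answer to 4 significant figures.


t = sqrt(2*1.9060/9.81) = 0.623364 s
v_y = 9.81 * 0.623364 = 6.1152 m/s
angle = atan(6.1152 / 4.9080) = 51.25 deg


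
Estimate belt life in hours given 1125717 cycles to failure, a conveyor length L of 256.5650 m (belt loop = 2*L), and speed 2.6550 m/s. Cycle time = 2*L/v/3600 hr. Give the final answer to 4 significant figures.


cycle_time = 2 * 256.5650 / 2.6550 / 3600 = 0.0536859 hr
life = 1125717 * 0.0536859 = 60440 hours


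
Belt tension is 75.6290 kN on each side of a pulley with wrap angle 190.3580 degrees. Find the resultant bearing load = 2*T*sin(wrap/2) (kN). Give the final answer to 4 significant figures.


F = 2 * 75.6290 * sin(190.3580/2 deg)
F = 150.6 kN


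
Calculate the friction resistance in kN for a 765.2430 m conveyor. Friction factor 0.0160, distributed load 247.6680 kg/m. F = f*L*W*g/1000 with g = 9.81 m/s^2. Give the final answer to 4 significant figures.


F = 0.0160 * 765.2430 * 247.6680 * 9.81 / 1000
F = 29.75 kN


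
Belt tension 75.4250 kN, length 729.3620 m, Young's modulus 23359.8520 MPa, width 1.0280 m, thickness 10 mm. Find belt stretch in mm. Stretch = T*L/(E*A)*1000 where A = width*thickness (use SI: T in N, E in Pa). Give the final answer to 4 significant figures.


A = 1.0280 * 0.01 = 0.01028 m^2
Stretch = 75.4250*1000 * 729.3620 / (23359.8520e6 * 0.01028) * 1000
Stretch = 229.1 mm


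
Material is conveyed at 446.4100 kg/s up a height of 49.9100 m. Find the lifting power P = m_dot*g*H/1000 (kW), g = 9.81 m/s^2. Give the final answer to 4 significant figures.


P = 446.4100 * 9.81 * 49.9100 / 1000
P = 218.6 kW


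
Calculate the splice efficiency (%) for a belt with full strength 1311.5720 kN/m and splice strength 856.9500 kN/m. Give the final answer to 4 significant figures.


Eff = 856.9500 / 1311.5720 * 100
Eff = 65.34 %


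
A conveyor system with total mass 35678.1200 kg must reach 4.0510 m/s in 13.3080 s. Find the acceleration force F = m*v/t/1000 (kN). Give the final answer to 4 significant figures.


F = 35678.1200 * 4.0510 / 13.3080 / 1000
F = 10.86 kN


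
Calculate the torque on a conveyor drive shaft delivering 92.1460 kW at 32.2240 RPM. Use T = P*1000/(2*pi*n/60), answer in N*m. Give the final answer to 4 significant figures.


omega = 2*pi*32.2240/60 = 3.37449 rad/s
T = 92.1460*1000 / 3.37449
T = 27310 N*m


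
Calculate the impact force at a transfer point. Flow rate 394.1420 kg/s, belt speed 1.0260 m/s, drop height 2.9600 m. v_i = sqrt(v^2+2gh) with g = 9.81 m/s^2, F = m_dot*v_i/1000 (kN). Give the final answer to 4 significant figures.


v_i = sqrt(1.0260^2 + 2*9.81*2.9600) = 7.68947 m/s
F = 394.1420 * 7.68947 / 1000
F = 3.031 kN


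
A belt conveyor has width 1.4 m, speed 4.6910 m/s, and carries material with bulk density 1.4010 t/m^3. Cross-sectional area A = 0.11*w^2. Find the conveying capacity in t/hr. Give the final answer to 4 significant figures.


A = 0.11 * 1.4^2 = 0.2156 m^2
C = 0.2156 * 4.6910 * 1.4010 * 3600
C = 5101 t/hr


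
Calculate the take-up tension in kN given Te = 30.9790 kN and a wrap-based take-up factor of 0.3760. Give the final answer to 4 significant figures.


T_tu = 30.9790 * 0.3760
T_tu = 11.65 kN


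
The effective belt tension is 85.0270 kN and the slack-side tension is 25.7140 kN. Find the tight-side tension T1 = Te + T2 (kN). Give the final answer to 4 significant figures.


T1 = Te + T2 = 85.0270 + 25.7140
T1 = 110.7 kN


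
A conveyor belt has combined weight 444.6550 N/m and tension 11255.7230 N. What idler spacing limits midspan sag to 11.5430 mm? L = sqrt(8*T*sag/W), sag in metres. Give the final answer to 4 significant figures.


sag = 11.5430/1000 = 0.011543 m
L = sqrt(8 * 11255.7230 * 0.011543 / 444.6550)
L = 1.529 m


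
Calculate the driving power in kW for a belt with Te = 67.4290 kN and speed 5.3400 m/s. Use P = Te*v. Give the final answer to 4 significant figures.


P = Te * v = 67.4290 * 5.3400
P = 360.1 kW


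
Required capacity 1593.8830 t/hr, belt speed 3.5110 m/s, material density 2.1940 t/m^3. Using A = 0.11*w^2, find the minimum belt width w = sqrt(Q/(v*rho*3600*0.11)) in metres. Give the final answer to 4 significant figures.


A_req = 1593.8830 / (3.5110 * 2.1940 * 3600) = 0.057476 m^2
w = sqrt(0.057476 / 0.11)
w = 0.7228 m


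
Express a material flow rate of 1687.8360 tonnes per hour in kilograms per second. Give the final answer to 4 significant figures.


m_dot = 1687.8360 * 1000 / 3600
m_dot = 468.8 kg/s


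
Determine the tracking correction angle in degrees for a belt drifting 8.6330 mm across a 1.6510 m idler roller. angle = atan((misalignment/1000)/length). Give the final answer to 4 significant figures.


misalign_m = 8.6330 / 1000 = 0.008633 m
angle = atan(0.008633 / 1.6510)
angle = 0.2996 deg


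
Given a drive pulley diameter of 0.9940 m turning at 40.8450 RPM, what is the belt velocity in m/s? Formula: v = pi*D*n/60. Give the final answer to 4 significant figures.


v = pi * 0.9940 * 40.8450 / 60
v = 2.126 m/s


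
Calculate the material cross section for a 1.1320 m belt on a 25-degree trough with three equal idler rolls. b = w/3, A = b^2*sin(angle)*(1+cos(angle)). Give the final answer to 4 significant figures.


b = 1.1320/3 = 0.377333 m
A = 0.377333^2 * sin(25 deg) * (1 + cos(25 deg))
A = 0.1147 m^2


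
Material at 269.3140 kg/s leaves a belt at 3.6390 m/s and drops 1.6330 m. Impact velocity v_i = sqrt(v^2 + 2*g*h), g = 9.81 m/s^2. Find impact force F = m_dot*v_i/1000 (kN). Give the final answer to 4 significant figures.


v_i = sqrt(3.6390^2 + 2*9.81*1.6330) = 6.72917 m/s
F = 269.3140 * 6.72917 / 1000
F = 1.812 kN


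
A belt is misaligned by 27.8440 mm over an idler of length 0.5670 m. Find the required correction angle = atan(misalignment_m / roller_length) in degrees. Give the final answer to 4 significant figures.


misalign_m = 27.8440 / 1000 = 0.027844 m
angle = atan(0.027844 / 0.5670)
angle = 2.811 deg


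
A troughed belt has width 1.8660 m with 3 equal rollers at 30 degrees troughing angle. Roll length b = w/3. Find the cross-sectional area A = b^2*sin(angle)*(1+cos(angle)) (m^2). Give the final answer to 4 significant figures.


b = 1.8660/3 = 0.622 m
A = 0.622^2 * sin(30 deg) * (1 + cos(30 deg))
A = 0.3610 m^2


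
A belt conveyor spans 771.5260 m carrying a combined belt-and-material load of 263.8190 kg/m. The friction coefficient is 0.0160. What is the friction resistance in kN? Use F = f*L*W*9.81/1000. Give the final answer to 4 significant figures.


F = 0.0160 * 771.5260 * 263.8190 * 9.81 / 1000
F = 31.95 kN


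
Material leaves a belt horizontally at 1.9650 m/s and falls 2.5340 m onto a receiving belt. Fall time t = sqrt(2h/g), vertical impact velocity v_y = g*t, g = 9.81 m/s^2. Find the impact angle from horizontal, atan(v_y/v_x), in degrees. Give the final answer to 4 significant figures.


t = sqrt(2*2.5340/9.81) = 0.71876 s
v_y = 9.81 * 0.71876 = 7.05104 m/s
angle = atan(7.05104 / 1.9650) = 74.43 deg


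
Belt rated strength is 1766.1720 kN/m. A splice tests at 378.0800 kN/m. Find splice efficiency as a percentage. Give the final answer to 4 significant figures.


Eff = 378.0800 / 1766.1720 * 100
Eff = 21.41 %


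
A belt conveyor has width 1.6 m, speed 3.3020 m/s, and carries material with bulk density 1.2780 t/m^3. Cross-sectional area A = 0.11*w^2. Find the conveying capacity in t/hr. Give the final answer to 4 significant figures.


A = 0.11 * 1.6^2 = 0.2816 m^2
C = 0.2816 * 3.3020 * 1.2780 * 3600
C = 4278 t/hr


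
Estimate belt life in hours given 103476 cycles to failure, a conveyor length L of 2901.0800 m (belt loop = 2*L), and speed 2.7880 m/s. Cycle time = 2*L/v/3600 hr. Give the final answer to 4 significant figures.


cycle_time = 2 * 2901.0800 / 2.7880 / 3600 = 0.578089 hr
life = 103476 * 0.578089 = 59820 hours


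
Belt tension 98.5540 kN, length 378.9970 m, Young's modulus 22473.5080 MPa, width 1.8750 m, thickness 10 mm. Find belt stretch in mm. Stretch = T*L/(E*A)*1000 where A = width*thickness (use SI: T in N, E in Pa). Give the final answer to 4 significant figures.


A = 1.8750 * 0.01 = 0.01875 m^2
Stretch = 98.5540*1000 * 378.9970 / (22473.5080e6 * 0.01875) * 1000
Stretch = 88.64 mm


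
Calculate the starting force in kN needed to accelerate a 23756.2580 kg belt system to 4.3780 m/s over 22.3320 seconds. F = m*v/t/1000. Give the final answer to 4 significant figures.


F = 23756.2580 * 4.3780 / 22.3320 / 1000
F = 4.657 kN


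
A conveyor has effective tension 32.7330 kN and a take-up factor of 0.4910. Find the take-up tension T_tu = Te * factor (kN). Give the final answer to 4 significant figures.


T_tu = 32.7330 * 0.4910
T_tu = 16.07 kN


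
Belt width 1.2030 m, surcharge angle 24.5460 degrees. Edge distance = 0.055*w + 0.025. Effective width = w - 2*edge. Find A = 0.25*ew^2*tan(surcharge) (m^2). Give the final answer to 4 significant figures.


edge = 0.055*1.2030 + 0.025 = 0.091165 m
ew = 1.2030 - 2*0.091165 = 1.02067 m
A = 0.25 * 1.02067^2 * tan(24.5460 deg)
A = 0.1189 m^2


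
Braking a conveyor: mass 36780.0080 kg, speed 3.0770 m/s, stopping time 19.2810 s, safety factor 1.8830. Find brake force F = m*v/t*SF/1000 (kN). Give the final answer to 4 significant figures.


F = 36780.0080 * 3.0770 / 19.2810 * 1.8830 / 1000
F = 11.05 kN


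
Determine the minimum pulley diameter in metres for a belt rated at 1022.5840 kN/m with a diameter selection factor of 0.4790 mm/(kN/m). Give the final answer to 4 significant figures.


D = 1022.5840 * 0.4790 / 1000
D = 0.4898 m


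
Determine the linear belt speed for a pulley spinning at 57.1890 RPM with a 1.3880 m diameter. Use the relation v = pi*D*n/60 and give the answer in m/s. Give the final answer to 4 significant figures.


v = pi * 1.3880 * 57.1890 / 60
v = 4.156 m/s


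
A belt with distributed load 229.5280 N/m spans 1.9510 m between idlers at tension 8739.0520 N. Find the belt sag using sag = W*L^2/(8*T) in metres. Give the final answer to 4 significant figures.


sag = 229.5280 * 1.9510^2 / (8 * 8739.0520)
sag = 0.01250 m


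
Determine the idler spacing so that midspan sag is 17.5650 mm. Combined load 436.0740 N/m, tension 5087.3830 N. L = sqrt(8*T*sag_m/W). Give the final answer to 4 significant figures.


sag = 17.5650/1000 = 0.017565 m
L = sqrt(8 * 5087.3830 * 0.017565 / 436.0740)
L = 1.280 m


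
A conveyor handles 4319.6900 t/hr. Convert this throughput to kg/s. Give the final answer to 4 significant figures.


m_dot = 4319.6900 * 1000 / 3600
m_dot = 1200 kg/s


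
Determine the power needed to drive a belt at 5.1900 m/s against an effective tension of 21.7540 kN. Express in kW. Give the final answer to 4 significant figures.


P = Te * v = 21.7540 * 5.1900
P = 112.9 kW


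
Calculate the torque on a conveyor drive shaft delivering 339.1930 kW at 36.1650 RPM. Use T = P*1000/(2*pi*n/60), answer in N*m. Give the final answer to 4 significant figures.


omega = 2*pi*36.1650/60 = 3.78719 rad/s
T = 339.1930*1000 / 3.78719
T = 89560 N*m


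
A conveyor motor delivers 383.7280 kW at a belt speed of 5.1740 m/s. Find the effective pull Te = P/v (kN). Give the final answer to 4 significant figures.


Te = P / v = 383.7280 / 5.1740
Te = 74.16 kN


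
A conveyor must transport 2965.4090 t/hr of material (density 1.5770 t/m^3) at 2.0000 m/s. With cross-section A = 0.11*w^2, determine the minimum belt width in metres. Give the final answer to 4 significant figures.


A_req = 2965.4090 / (2.0000 * 1.5770 * 3600) = 0.261168 m^2
w = sqrt(0.261168 / 0.11)
w = 1.541 m


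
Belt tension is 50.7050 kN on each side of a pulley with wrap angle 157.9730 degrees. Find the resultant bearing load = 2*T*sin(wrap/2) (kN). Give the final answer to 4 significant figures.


F = 2 * 50.7050 * sin(157.9730/2 deg)
F = 99.54 kN


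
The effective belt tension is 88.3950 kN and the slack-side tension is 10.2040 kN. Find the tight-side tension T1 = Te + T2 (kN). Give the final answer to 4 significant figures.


T1 = Te + T2 = 88.3950 + 10.2040
T1 = 98.60 kN


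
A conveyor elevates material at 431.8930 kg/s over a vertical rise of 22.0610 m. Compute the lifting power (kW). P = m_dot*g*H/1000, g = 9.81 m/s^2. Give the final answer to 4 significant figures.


P = 431.8930 * 9.81 * 22.0610 / 1000
P = 93.47 kW


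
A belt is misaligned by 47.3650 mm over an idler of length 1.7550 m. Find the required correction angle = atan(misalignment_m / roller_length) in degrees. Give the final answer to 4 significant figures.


misalign_m = 47.3650 / 1000 = 0.047365 m
angle = atan(0.047365 / 1.7550)
angle = 1.546 deg


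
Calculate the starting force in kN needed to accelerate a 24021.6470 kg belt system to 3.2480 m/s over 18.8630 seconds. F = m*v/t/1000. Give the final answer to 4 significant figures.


F = 24021.6470 * 3.2480 / 18.8630 / 1000
F = 4.136 kN


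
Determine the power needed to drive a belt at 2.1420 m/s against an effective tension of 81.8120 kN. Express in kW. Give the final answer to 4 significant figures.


P = Te * v = 81.8120 * 2.1420
P = 175.2 kW


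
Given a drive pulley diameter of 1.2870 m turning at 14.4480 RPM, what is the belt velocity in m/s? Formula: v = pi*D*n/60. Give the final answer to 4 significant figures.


v = pi * 1.2870 * 14.4480 / 60
v = 0.9736 m/s


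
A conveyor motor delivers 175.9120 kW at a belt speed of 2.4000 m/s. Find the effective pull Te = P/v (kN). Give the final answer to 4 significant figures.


Te = P / v = 175.9120 / 2.4000
Te = 73.30 kN


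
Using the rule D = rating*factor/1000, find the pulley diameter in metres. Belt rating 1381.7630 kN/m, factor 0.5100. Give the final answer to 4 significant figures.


D = 1381.7630 * 0.5100 / 1000
D = 0.7047 m


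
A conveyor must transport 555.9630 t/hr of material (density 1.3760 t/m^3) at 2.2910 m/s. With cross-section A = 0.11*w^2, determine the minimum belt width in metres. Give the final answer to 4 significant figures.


A_req = 555.9630 / (2.2910 * 1.3760 * 3600) = 0.0489891 m^2
w = sqrt(0.0489891 / 0.11)
w = 0.6673 m


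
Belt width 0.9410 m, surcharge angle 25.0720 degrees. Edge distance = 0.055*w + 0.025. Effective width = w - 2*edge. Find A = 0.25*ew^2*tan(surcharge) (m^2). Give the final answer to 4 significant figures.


edge = 0.055*0.9410 + 0.025 = 0.076755 m
ew = 0.9410 - 2*0.076755 = 0.78749 m
A = 0.25 * 0.78749^2 * tan(25.0720 deg)
A = 0.07253 m^2


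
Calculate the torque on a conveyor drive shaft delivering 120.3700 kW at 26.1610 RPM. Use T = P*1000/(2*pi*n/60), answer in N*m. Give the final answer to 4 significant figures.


omega = 2*pi*26.1610/60 = 2.73957 rad/s
T = 120.3700*1000 / 2.73957
T = 43940 N*m


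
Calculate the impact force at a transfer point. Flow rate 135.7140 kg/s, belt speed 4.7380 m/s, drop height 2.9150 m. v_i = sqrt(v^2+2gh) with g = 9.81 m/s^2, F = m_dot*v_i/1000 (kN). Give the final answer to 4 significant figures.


v_i = sqrt(4.7380^2 + 2*9.81*2.9150) = 8.92418 m/s
F = 135.7140 * 8.92418 / 1000
F = 1.211 kN


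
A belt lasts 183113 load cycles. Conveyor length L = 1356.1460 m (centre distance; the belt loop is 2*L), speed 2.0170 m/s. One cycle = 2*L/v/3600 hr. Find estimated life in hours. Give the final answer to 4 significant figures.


cycle_time = 2 * 1356.1460 / 2.0170 / 3600 = 0.373532 hr
life = 183113 * 0.373532 = 68400 hours


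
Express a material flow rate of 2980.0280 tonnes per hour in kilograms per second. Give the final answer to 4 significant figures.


m_dot = 2980.0280 * 1000 / 3600
m_dot = 827.8 kg/s


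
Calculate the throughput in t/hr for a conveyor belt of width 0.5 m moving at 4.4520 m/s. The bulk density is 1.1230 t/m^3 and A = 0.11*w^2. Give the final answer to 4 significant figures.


A = 0.11 * 0.5^2 = 0.0275 m^2
C = 0.0275 * 4.4520 * 1.1230 * 3600
C = 495.0 t/hr


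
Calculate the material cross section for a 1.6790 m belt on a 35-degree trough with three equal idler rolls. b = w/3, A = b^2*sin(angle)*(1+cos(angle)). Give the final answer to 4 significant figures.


b = 1.6790/3 = 0.559667 m
A = 0.559667^2 * sin(35 deg) * (1 + cos(35 deg))
A = 0.3268 m^2


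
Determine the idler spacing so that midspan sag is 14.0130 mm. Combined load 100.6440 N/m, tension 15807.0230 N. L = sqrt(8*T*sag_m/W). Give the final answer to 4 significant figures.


sag = 14.0130/1000 = 0.014013 m
L = sqrt(8 * 15807.0230 * 0.014013 / 100.6440)
L = 4.196 m


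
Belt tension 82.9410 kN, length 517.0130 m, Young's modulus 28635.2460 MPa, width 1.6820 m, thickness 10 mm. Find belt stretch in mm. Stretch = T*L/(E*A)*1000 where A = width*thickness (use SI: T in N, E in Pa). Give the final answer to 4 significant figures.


A = 1.6820 * 0.01 = 0.01682 m^2
Stretch = 82.9410*1000 * 517.0130 / (28635.2460e6 * 0.01682) * 1000
Stretch = 89.03 mm


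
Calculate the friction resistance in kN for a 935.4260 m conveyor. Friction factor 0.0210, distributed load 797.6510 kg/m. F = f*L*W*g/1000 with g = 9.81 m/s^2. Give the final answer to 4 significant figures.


F = 0.0210 * 935.4260 * 797.6510 * 9.81 / 1000
F = 153.7 kN


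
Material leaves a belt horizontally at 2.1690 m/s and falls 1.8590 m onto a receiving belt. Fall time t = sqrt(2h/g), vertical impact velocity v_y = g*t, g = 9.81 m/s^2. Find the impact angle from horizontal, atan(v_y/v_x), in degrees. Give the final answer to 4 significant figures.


t = sqrt(2*1.8590/9.81) = 0.615631 s
v_y = 9.81 * 0.615631 = 6.03934 m/s
angle = atan(6.03934 / 2.1690) = 70.24 deg


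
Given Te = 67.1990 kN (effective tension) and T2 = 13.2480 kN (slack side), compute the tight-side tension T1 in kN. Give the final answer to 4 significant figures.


T1 = Te + T2 = 67.1990 + 13.2480
T1 = 80.45 kN


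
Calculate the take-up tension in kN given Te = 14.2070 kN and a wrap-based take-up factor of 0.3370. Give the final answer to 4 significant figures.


T_tu = 14.2070 * 0.3370
T_tu = 4.788 kN


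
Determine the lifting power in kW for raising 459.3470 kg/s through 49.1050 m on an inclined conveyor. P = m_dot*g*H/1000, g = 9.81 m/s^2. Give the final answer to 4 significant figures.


P = 459.3470 * 9.81 * 49.1050 / 1000
P = 221.3 kW


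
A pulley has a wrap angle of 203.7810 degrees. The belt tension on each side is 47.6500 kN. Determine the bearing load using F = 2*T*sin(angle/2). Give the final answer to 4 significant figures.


F = 2 * 47.6500 * sin(203.7810/2 deg)
F = 93.26 kN


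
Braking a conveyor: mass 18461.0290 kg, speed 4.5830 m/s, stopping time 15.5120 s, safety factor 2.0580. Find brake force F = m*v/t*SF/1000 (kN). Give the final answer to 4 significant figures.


F = 18461.0290 * 4.5830 / 15.5120 * 2.0580 / 1000
F = 11.22 kN


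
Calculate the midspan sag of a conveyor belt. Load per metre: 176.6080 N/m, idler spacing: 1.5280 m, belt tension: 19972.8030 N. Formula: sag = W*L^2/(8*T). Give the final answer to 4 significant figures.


sag = 176.6080 * 1.5280^2 / (8 * 19972.8030)
sag = 0.002581 m


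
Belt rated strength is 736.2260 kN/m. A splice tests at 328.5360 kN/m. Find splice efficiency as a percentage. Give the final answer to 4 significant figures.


Eff = 328.5360 / 736.2260 * 100
Eff = 44.62 %


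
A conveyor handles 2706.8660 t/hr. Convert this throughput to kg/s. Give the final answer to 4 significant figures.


m_dot = 2706.8660 * 1000 / 3600
m_dot = 751.9 kg/s


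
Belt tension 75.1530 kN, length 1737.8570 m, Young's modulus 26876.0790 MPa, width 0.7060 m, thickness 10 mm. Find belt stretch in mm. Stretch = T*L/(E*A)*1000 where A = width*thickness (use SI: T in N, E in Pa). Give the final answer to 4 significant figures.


A = 0.7060 * 0.01 = 0.00706 m^2
Stretch = 75.1530*1000 * 1737.8570 / (26876.0790e6 * 0.00706) * 1000
Stretch = 688.3 mm


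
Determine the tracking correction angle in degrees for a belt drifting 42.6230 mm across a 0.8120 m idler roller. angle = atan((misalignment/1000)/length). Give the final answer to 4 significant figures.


misalign_m = 42.6230 / 1000 = 0.042623 m
angle = atan(0.042623 / 0.8120)
angle = 3.005 deg


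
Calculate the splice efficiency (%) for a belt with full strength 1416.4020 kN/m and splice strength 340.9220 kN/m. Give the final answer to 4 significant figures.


Eff = 340.9220 / 1416.4020 * 100
Eff = 24.07 %


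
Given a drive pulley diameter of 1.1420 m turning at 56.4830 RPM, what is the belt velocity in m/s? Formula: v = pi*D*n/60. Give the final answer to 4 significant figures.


v = pi * 1.1420 * 56.4830 / 60
v = 3.377 m/s


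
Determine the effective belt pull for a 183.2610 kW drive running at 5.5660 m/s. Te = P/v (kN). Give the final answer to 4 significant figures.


Te = P / v = 183.2610 / 5.5660
Te = 32.93 kN


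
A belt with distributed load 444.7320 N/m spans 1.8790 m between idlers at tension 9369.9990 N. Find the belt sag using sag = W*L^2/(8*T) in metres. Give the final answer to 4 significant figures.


sag = 444.7320 * 1.8790^2 / (8 * 9369.9990)
sag = 0.02095 m


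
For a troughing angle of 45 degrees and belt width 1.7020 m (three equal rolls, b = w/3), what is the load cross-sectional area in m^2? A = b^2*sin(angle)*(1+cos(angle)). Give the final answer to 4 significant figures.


b = 1.7020/3 = 0.567333 m
A = 0.567333^2 * sin(45 deg) * (1 + cos(45 deg))
A = 0.3885 m^2


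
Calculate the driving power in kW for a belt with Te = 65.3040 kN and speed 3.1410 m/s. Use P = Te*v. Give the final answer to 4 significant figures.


P = Te * v = 65.3040 * 3.1410
P = 205.1 kW


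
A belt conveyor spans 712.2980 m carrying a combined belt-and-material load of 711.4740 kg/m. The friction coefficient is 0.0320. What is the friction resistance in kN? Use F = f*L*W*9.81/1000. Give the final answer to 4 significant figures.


F = 0.0320 * 712.2980 * 711.4740 * 9.81 / 1000
F = 159.1 kN


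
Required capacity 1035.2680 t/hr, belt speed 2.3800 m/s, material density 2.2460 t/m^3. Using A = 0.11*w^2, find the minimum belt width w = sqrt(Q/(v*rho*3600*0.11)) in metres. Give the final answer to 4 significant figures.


A_req = 1035.2680 / (2.3800 * 2.2460 * 3600) = 0.0537977 m^2
w = sqrt(0.0537977 / 0.11)
w = 0.6993 m


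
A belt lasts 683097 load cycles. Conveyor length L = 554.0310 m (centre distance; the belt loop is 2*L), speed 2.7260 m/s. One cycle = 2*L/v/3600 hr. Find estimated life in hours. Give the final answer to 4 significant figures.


cycle_time = 2 * 554.0310 / 2.7260 / 3600 = 0.112911 hr
life = 683097 * 0.112911 = 77130 hours


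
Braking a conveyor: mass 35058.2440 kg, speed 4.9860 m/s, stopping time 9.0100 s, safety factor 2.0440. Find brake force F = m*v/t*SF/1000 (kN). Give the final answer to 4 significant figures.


F = 35058.2440 * 4.9860 / 9.0100 * 2.0440 / 1000
F = 39.66 kN


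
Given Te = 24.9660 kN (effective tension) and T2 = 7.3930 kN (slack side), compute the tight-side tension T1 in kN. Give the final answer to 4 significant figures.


T1 = Te + T2 = 24.9660 + 7.3930
T1 = 32.36 kN


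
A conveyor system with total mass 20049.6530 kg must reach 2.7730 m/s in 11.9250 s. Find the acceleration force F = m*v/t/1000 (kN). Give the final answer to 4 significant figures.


F = 20049.6530 * 2.7730 / 11.9250 / 1000
F = 4.662 kN


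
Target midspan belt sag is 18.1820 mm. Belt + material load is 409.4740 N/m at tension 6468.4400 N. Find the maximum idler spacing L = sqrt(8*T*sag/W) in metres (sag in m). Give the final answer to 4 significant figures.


sag = 18.1820/1000 = 0.018182 m
L = sqrt(8 * 6468.4400 * 0.018182 / 409.4740)
L = 1.516 m


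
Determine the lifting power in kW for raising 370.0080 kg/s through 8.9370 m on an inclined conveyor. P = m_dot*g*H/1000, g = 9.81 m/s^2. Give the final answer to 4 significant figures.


P = 370.0080 * 9.81 * 8.9370 / 1000
P = 32.44 kW


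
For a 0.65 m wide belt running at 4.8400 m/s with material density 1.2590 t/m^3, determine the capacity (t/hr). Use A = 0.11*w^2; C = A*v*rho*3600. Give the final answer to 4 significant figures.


A = 0.11 * 0.65^2 = 0.046475 m^2
C = 0.046475 * 4.8400 * 1.2590 * 3600
C = 1020 t/hr


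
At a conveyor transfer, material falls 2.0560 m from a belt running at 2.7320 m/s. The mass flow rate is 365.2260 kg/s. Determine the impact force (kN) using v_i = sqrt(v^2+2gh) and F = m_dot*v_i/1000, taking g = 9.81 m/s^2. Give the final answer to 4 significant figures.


v_i = sqrt(2.7320^2 + 2*9.81*2.0560) = 6.91394 m/s
F = 365.2260 * 6.91394 / 1000
F = 2.525 kN


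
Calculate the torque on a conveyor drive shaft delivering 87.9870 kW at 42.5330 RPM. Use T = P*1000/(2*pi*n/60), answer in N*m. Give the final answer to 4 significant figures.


omega = 2*pi*42.5330/60 = 4.45405 rad/s
T = 87.9870*1000 / 4.45405
T = 19750 N*m


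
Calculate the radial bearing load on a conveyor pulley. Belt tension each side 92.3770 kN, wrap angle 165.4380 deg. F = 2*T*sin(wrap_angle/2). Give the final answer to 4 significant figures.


F = 2 * 92.3770 * sin(165.4380/2 deg)
F = 183.3 kN


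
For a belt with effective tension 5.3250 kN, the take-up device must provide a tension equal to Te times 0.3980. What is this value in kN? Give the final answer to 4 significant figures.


T_tu = 5.3250 * 0.3980
T_tu = 2.119 kN


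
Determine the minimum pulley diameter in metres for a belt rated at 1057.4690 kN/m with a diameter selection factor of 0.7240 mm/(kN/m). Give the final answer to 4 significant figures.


D = 1057.4690 * 0.7240 / 1000
D = 0.7656 m


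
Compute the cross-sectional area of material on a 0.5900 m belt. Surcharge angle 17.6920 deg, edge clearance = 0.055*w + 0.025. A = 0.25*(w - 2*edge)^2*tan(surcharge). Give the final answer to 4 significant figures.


edge = 0.055*0.5900 + 0.025 = 0.05745 m
ew = 0.5900 - 2*0.05745 = 0.4751 m
A = 0.25 * 0.4751^2 * tan(17.6920 deg)
A = 0.01800 m^2


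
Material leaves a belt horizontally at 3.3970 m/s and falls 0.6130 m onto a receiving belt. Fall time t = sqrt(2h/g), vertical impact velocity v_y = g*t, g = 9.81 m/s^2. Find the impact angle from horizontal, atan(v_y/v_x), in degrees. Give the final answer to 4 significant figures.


t = sqrt(2*0.6130/9.81) = 0.353517 s
v_y = 9.81 * 0.353517 = 3.468 m/s
angle = atan(3.468 / 3.3970) = 45.59 deg


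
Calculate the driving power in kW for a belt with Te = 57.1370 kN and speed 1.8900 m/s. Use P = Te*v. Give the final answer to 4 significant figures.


P = Te * v = 57.1370 * 1.8900
P = 108.0 kW


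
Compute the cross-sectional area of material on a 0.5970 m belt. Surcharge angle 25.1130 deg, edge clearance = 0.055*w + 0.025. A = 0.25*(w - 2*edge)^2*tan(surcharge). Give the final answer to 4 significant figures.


edge = 0.055*0.5970 + 0.025 = 0.057835 m
ew = 0.5970 - 2*0.057835 = 0.48133 m
A = 0.25 * 0.48133^2 * tan(25.1130 deg)
A = 0.02715 m^2


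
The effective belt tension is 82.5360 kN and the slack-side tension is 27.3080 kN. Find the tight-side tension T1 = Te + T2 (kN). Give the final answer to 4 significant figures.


T1 = Te + T2 = 82.5360 + 27.3080
T1 = 109.8 kN


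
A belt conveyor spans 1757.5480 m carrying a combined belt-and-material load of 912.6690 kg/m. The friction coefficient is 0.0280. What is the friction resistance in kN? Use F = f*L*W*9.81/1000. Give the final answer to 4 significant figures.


F = 0.0280 * 1757.5480 * 912.6690 * 9.81 / 1000
F = 440.6 kN


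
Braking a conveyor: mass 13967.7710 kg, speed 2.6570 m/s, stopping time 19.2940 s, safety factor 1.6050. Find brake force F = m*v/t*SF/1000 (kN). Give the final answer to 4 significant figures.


F = 13967.7710 * 2.6570 / 19.2940 * 1.6050 / 1000
F = 3.087 kN


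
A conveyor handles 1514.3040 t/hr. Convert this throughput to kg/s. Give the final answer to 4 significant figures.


m_dot = 1514.3040 * 1000 / 3600
m_dot = 420.6 kg/s


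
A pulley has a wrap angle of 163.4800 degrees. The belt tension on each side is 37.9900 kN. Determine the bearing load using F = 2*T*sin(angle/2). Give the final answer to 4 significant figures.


F = 2 * 37.9900 * sin(163.4800/2 deg)
F = 75.19 kN


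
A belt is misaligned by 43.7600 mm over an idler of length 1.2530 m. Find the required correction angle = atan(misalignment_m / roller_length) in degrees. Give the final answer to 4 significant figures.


misalign_m = 43.7600 / 1000 = 0.043760 m
angle = atan(0.043760 / 1.2530)
angle = 2.000 deg


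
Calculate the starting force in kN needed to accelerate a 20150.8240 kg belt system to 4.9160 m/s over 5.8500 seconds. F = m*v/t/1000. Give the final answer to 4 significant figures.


F = 20150.8240 * 4.9160 / 5.8500 / 1000
F = 16.93 kN


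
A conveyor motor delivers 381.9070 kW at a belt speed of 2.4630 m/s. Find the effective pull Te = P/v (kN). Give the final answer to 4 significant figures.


Te = P / v = 381.9070 / 2.4630
Te = 155.1 kN


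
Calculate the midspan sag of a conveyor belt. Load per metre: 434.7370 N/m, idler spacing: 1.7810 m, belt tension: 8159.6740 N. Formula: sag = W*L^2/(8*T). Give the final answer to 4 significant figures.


sag = 434.7370 * 1.7810^2 / (8 * 8159.6740)
sag = 0.02112 m


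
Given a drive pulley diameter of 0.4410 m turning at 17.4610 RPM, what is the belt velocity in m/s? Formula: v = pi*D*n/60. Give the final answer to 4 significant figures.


v = pi * 0.4410 * 17.4610 / 60
v = 0.4032 m/s


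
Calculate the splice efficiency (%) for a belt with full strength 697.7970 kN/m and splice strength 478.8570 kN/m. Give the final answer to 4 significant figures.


Eff = 478.8570 / 697.7970 * 100
Eff = 68.62 %


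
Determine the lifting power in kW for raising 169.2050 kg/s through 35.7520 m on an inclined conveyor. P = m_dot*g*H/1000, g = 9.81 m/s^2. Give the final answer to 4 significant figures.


P = 169.2050 * 9.81 * 35.7520 / 1000
P = 59.34 kW


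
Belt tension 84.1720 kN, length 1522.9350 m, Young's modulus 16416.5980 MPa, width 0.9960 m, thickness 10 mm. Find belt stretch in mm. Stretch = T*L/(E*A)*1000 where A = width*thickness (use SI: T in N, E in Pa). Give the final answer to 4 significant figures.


A = 0.9960 * 0.01 = 0.00996 m^2
Stretch = 84.1720*1000 * 1522.9350 / (16416.5980e6 * 0.00996) * 1000
Stretch = 784.0 mm


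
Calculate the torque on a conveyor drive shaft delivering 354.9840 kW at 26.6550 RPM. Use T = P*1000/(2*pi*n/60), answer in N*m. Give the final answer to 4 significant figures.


omega = 2*pi*26.6550/60 = 2.79131 rad/s
T = 354.9840*1000 / 2.79131
T = 127200 N*m


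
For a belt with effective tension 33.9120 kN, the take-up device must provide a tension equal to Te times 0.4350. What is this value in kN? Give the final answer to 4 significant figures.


T_tu = 33.9120 * 0.4350
T_tu = 14.75 kN


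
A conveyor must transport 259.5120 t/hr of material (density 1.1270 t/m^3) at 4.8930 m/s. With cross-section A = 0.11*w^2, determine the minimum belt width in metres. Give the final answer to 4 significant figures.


A_req = 259.5120 / (4.8930 * 1.1270 * 3600) = 0.0130724 m^2
w = sqrt(0.0130724 / 0.11)
w = 0.3447 m
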